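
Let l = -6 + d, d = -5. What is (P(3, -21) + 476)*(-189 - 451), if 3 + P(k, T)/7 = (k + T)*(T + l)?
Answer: -2871680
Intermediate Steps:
l = -11 (l = -6 - 5 = -11)
P(k, T) = -21 + 7*(-11 + T)*(T + k) (P(k, T) = -21 + 7*((k + T)*(T - 11)) = -21 + 7*((T + k)*(-11 + T)) = -21 + 7*((-11 + T)*(T + k)) = -21 + 7*(-11 + T)*(T + k))
(P(3, -21) + 476)*(-189 - 451) = ((-21 - 77*(-21) - 77*3 + 7*(-21)² + 7*(-21)*3) + 476)*(-189 - 451) = ((-21 + 1617 - 231 + 7*441 - 441) + 476)*(-640) = ((-21 + 1617 - 231 + 3087 - 441) + 476)*(-640) = (4011 + 476)*(-640) = 4487*(-640) = -2871680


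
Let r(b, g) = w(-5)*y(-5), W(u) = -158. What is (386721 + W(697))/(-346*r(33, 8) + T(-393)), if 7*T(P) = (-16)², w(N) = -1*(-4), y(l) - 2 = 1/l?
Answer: -13529705/85912 ≈ -157.48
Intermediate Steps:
y(l) = 2 + 1/l
w(N) = 4
r(b, g) = 36/5 (r(b, g) = 4*(2 + 1/(-5)) = 4*(2 - ⅕) = 4*(9/5) = 36/5)
T(P) = 256/7 (T(P) = (⅐)*(-16)² = (⅐)*256 = 256/7)
(386721 + W(697))/(-346*r(33, 8) + T(-393)) = (386721 - 158)/(-346*36/5 + 256/7) = 386563/(-12456/5 + 256/7) = 386563/(-85912/35) = 386563*(-35/85912) = -13529705/85912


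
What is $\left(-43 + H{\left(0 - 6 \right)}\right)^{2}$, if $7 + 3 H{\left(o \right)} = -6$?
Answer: $\frac{20164}{9} \approx 2240.4$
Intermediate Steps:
$H{\left(o \right)} = - \frac{13}{3}$ ($H{\left(o \right)} = - \frac{7}{3} + \frac{1}{3} \left(-6\right) = - \frac{7}{3} - 2 = - \frac{13}{3}$)
$\left(-43 + H{\left(0 - 6 \right)}\right)^{2} = \left(-43 - \frac{13}{3}\right)^{2} = \left(- \frac{142}{3}\right)^{2} = \frac{20164}{9}$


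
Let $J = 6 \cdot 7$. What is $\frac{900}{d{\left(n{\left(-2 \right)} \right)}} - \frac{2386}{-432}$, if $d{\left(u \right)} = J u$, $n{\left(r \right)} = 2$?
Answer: $\frac{24551}{1512} \approx 16.237$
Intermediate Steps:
$J = 42$
$d{\left(u \right)} = 42 u$
$\frac{900}{d{\left(n{\left(-2 \right)} \right)}} - \frac{2386}{-432} = \frac{900}{42 \cdot 2} - \frac{2386}{-432} = \frac{900}{84} - - \frac{1193}{216} = 900 \cdot \frac{1}{84} + \frac{1193}{216} = \frac{75}{7} + \frac{1193}{216} = \frac{24551}{1512}$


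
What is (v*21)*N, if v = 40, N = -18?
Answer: -15120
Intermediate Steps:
(v*21)*N = (40*21)*(-18) = 840*(-18) = -15120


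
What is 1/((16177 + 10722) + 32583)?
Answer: 1/59482 ≈ 1.6812e-5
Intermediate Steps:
1/((16177 + 10722) + 32583) = 1/(26899 + 32583) = 1/59482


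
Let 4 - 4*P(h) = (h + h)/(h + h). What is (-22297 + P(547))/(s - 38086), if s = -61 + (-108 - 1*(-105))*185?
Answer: 89185/154808 ≈ 0.57610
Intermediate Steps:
P(h) = ¾ (P(h) = 1 - (h + h)/(4*(h + h)) = 1 - 2*h/(4*(2*h)) = 1 - 2*h*1/(2*h)/4 = 1 - ¼*1 = 1 - ¼ = ¾)
s = -616 (s = -61 + (-108 + 105)*185 = -61 - 3*185 = -61 - 555 = -616)
(-22297 + P(547))/(s - 38086) = (-22297 + ¾)/(-616 - 38086) = -89185/4/(-38702) = -89185/4*(-1/38702) = 89185/154808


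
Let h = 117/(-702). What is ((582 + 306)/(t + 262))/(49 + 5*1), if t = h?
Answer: 296/4713 ≈ 0.062805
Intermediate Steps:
h = -⅙ (h = 117*(-1/702) = -⅙ ≈ -0.16667)
t = -⅙ ≈ -0.16667
((582 + 306)/(t + 262))/(49 + 5*1) = ((582 + 306)/(-⅙ + 262))/(49 + 5*1) = (888/(1571/6))/(49 + 5) = (888*(6/1571))/54 = (5328/1571)*(1/54) = 296/4713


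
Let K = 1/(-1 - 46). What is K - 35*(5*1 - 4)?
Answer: -1646/47 ≈ -35.021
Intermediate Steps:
K = -1/47 (K = 1/(-47) = -1/47 ≈ -0.021277)
K - 35*(5*1 - 4) = -1/47 - 35*(5*1 - 4) = -1/47 - 35*(5 - 4) = -1/47 - 35*1 = -1/47 - 35 = -1646/47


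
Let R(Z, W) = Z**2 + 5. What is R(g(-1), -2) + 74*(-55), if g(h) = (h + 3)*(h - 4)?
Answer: -3965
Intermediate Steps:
g(h) = (-4 + h)*(3 + h) (g(h) = (3 + h)*(-4 + h) = (-4 + h)*(3 + h))
R(Z, W) = 5 + Z**2
R(g(-1), -2) + 74*(-55) = (5 + (-12 + (-1)**2 - 1*(-1))**2) + 74*(-55) = (5 + (-12 + 1 + 1)**2) - 4070 = (5 + (-10)**2) - 4070 = (5 + 100) - 4070 = 105 - 4070 = -3965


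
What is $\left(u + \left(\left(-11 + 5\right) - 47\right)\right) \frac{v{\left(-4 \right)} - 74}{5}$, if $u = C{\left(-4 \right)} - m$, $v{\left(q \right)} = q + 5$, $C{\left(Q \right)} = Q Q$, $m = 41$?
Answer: $\frac{5694}{5} \approx 1138.8$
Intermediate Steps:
$C{\left(Q \right)} = Q^{2}$
$v{\left(q \right)} = 5 + q$
$u = -25$ ($u = \left(-4\right)^{2} - 41 = 16 - 41 = -25$)
$\left(u + \left(\left(-11 + 5\right) - 47\right)\right) \frac{v{\left(-4 \right)} - 74}{5} = \left(-25 + \left(\left(-11 + 5\right) - 47\right)\right) \frac{\left(5 - 4\right) - 74}{5} = \left(-25 - 53\right) \left(1 - 74\right) \frac{1}{5} = \left(-25 - 53\right) \left(\left(-73\right) \frac{1}{5}\right) = \left(-78\right) \left(- \frac{73}{5}\right) = \frac{5694}{5}$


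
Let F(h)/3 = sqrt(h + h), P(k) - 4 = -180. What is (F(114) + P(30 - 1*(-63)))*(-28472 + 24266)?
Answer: 740256 - 25236*sqrt(57) ≈ 5.4973e+5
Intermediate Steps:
P(k) = -176 (P(k) = 4 - 180 = -176)
F(h) = 3*sqrt(2)*sqrt(h) (F(h) = 3*sqrt(h + h) = 3*sqrt(2*h) = 3*(sqrt(2)*sqrt(h)) = 3*sqrt(2)*sqrt(h))
(F(114) + P(30 - 1*(-63)))*(-28472 + 24266) = (3*sqrt(2)*sqrt(114) - 176)*(-28472 + 24266) = (6*sqrt(57) - 176)*(-4206) = (-176 + 6*sqrt(57))*(-4206) = 740256 - 25236*sqrt(57)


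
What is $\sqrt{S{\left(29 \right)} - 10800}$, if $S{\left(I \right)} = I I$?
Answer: $i \sqrt{9959} \approx 99.795 i$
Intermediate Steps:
$S{\left(I \right)} = I^{2}$
$\sqrt{S{\left(29 \right)} - 10800} = \sqrt{29^{2} - 10800} = \sqrt{841 - 10800} = \sqrt{-9959} = i \sqrt{9959}$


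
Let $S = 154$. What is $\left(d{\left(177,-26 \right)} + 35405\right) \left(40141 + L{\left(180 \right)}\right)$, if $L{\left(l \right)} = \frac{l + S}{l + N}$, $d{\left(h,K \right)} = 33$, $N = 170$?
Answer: $\frac{248946350796}{175} \approx 1.4226 \cdot 10^{9}$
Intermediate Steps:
$L{\left(l \right)} = \frac{154 + l}{170 + l}$ ($L{\left(l \right)} = \frac{l + 154}{l + 170} = \frac{154 + l}{170 + l}$)
$\left(d{\left(177,-26 \right)} + 35405\right) \left(40141 + L{\left(180 \right)}\right) = \left(33 + 35405\right) \left(40141 + \frac{154 + 180}{170 + 180}\right) = 35438 \left(40141 + \frac{1}{350} \cdot 334\right) = 35438 \left(40141 + \frac{167}{175}\right) = 35438 \cdot \frac{7024842}{175} = \frac{248946350796}{175}$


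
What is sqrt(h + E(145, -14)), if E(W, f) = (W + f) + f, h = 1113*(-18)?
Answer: 3*I*sqrt(2213) ≈ 141.13*I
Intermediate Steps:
h = -20034
E(W, f) = W + 2*f
sqrt(h + E(145, -14)) = sqrt(-20034 + (145 + 2*(-14))) = sqrt(-20034 + (145 - 28)) = sqrt(-20034 + 117) = sqrt(-19917) = 3*I*sqrt(2213)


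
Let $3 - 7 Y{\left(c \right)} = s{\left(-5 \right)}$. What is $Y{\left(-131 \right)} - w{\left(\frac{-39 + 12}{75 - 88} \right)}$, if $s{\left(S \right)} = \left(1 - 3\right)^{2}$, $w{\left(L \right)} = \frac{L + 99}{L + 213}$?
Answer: $- \frac{1999}{3262} \approx -0.61281$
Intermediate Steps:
$w{\left(L \right)} = \frac{99 + L}{213 + L}$
$s{\left(S \right)} = 4$ ($s{\left(S \right)} = \left(-2\right)^{2} = 4$)
$Y{\left(c \right)} = - \frac{1}{7}$ ($Y{\left(c \right)} = \frac{3}{7} - \frac{4}{7} = - \frac{1}{7}$)
$Y{\left(-131 \right)} - w{\left(\frac{-39 + 12}{75 - 88} \right)} = - \frac{1}{7} - \frac{99 + \frac{-39 + 12}{75 - 88}}{213 + \frac{-39 + 12}{75 - 88}} = - \frac{1}{7} - \frac{99 - \frac{27}{-13}}{213 - \frac{27}{-13}} = - \frac{1}{7} - \frac{99 - - \frac{27}{13}}{213 - - \frac{27}{13}} = - \frac{1}{7} - \frac{99 + \frac{27}{13}}{213 + \frac{27}{13}} = - \frac{1}{7} - \frac{1}{\frac{2796}{13}} \cdot \frac{1314}{13} = - \frac{1}{7} - \frac{13}{2796} \cdot \frac{1314}{13} = - \frac{1}{7} - \frac{219}{466} = - \frac{1999}{3262}$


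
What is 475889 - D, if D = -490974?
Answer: 966863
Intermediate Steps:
475889 - D = 475889 - 1*(-490974) = 475889 + 490974 = 966863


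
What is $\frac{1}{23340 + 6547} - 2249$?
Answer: $- \frac{67215862}{29887} \approx -2249.0$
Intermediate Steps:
$\frac{1}{23340 + 6547} - 2249 = \frac{1}{29887} - 2249 = - \frac{67215862}{29887}$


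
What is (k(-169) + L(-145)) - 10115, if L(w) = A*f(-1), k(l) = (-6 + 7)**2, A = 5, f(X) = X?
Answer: -10119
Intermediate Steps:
k(l) = 1 (k(l) = 1**2 = 1)
L(w) = -5 (L(w) = 5*(-1) = -5)
(k(-169) + L(-145)) - 10115 = (1 - 5) - 10115 = -4 - 10115 = -10119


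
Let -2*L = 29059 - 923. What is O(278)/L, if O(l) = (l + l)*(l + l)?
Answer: -77284/3517 ≈ -21.974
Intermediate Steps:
O(l) = 4*l² (O(l) = (2*l)*(2*l) = 4*l²)
L = -14068 (L = -(29059 - 923)/2 = -½*28136 = -14068)
O(278)/L = (4*278²)/(-14068) = (4*77284)*(-1/14068) = 309136*(-1/14068) = -77284/3517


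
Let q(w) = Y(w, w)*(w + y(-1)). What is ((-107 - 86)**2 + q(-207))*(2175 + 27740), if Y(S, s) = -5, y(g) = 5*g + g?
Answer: 1146163310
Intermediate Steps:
y(g) = 6*g
q(w) = 30 - 5*w (q(w) = -5*(w + 6*(-1)) = -5*(w - 6) = -5*(-6 + w) = 30 - 5*w)
((-107 - 86)**2 + q(-207))*(2175 + 27740) = ((-107 - 86)**2 + (30 - 5*(-207)))*(2175 + 27740) = ((-193)**2 + (30 + 1035))*29915 = (37249 + 1065)*29915 = 38314*29915 = 1146163310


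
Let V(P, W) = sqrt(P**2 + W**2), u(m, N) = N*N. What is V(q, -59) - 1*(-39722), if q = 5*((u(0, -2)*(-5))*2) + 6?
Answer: 39722 + sqrt(41117) ≈ 39925.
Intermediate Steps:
u(m, N) = N**2
q = -194 (q = 5*(((-2)**2*(-5))*2) + 6 = 5*((4*(-5))*2) + 6 = 5*(-20*2) + 6 = 5*(-40) + 6 = -200 + 6 = -194)
V(q, -59) - 1*(-39722) = sqrt((-194)**2 + (-59)**2) - 1*(-39722) = sqrt(37636 + 3481) + 39722 = sqrt(41117) + 39722 = 39722 + sqrt(41117)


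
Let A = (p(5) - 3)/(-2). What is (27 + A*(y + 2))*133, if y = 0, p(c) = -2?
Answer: 4256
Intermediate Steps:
A = 5/2 (A = (-2 - 3)/(-2) = -½*(-5) = 5/2 ≈ 2.5000)
(27 + A*(y + 2))*133 = (27 + 5*(0 + 2)/2)*133 = (27 + (5/2)*2)*133 = (27 + 5)*133 = 32*133 = 4256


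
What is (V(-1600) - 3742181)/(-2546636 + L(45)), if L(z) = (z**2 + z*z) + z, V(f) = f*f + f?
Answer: 1183781/2542541 ≈ 0.46559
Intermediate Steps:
V(f) = f + f**2 (V(f) = f**2 + f = f + f**2)
L(z) = z + 2*z**2 (L(z) = (z**2 + z**2) + z = 2*z**2 + z = z + 2*z**2)
(V(-1600) - 3742181)/(-2546636 + L(45)) = (-1600*(1 - 1600) - 3742181)/(-2546636 + 45*(1 + 2*45)) = (-1600*(-1599) - 3742181)/(-2546636 + 45*(1 + 90)) = (2558400 - 3742181)/(-2546636 + 45*91) = -1183781/(-2546636 + 4095) = -1183781/(-2542541) = -1183781*(-1/2542541) = 1183781/2542541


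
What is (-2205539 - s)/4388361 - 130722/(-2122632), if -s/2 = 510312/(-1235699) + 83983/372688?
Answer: -13137561100831977719797/29790148384231516666296 ≈ -0.44100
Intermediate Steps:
s = 86409449539/230265094456 (s = -2*(510312/(-1235699) + 83983/372688) = -2*(510312*(-1/1235699) + 83983*(1/372688)) = -2*(-510312/1235699 + 83983/372688) = -2*(-86409449539/460530188912) = 86409449539/230265094456 ≈ 0.37526)
(-2205539 - s)/4388361 - 130722/(-2122632) = (-2205539 - 1*86409449539/230265094456)/4388361 - 130722/(-2122632) = (-2205539 - 86409449539/230265094456)*(1/4388361) - 130722*(-1/2122632) = -507858732570841323/230265094456*1/4388361 + 21787/353772 = -169286244190280441/336828786724008872 + 21787/353772 = -13137561100831977719797/29790148384231516666296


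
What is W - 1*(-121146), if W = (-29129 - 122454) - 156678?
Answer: -187115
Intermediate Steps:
W = -308261 (W = -151583 - 156678 = -308261)
W - 1*(-121146) = -308261 - 1*(-121146) = -308261 + 121146 = -187115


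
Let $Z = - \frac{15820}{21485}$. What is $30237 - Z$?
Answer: $\frac{129931553}{4297} \approx 30238.0$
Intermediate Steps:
$Z = - \frac{3164}{4297}$ ($Z = \left(-15820\right) \frac{1}{21485} = - \frac{3164}{4297} \approx -0.73633$)
$30237 - Z = 30237 - - \frac{3164}{4297} = 30237 + \frac{3164}{4297} = \frac{129931553}{4297}$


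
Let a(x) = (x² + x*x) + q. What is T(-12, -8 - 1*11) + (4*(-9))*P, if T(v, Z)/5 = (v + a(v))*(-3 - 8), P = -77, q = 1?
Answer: -12463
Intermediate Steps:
a(x) = 1 + 2*x² (a(x) = (x² + x*x) + 1 = (x² + x²) + 1 = 2*x² + 1 = 1 + 2*x²)
T(v, Z) = -55 - 110*v² - 55*v (T(v, Z) = 5*((v + (1 + 2*v²))*(-3 - 8)) = 5*((1 + v + 2*v²)*(-11)) = 5*(-11 - 22*v² - 11*v) = -55 - 110*v² - 55*v)
T(-12, -8 - 1*11) + (4*(-9))*P = (-55 - 110*(-12)² - 55*(-12)) + (4*(-9))*(-77) = (-55 - 110*144 + 660) - 36*(-77) = (-55 - 15840 + 660) + 2772 = -15235 + 2772 = -12463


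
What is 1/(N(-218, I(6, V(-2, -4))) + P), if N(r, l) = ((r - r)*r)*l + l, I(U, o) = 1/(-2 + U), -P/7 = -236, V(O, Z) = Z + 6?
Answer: 4/6609 ≈ 0.00060523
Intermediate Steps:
V(O, Z) = 6 + Z
P = 1652 (P = -7*(-236) = 1652)
N(r, l) = l (N(r, l) = (0*r)*l + l = 0*l + l = 0 + l = l)
1/(N(-218, I(6, V(-2, -4))) + P) = 1/(1/(-2 + 6) + 1652) = 1/(1/4 + 1652) = 1/(¼ + 1652) = 1/(6609/4) = 4/6609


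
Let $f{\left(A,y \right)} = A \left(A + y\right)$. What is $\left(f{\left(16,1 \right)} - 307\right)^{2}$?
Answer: $1225$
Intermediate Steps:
$\left(f{\left(16,1 \right)} - 307\right)^{2} = \left(16 \left(16 + 1\right) - 307\right)^{2} = \left(16 \cdot 17 - 307\right)^{2} = \left(272 - 307\right)^{2} = \left(-35\right)^{2} = 1225$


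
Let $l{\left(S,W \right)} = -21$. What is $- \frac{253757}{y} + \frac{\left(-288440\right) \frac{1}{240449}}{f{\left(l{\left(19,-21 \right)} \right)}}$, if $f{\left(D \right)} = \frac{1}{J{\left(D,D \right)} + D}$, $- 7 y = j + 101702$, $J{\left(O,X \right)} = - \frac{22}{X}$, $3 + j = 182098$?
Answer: $\frac{14422656027397}{477670933971} \approx 30.194$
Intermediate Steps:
$j = 182095$ ($j = -3 + 182098 = 182095$)
$y = - \frac{283797}{7}$ ($y = - \frac{182095 + 101702}{7} = \left(- \frac{1}{7}\right) 283797 = - \frac{283797}{7} \approx -40542.0$)
$f{\left(D \right)} = \frac{1}{D - \frac{22}{D}}$ ($f{\left(D \right)} = \frac{1}{- \frac{22}{D} + D} = \frac{1}{D - \frac{22}{D}}$)
$- \frac{253757}{y} + \frac{\left(-288440\right) \frac{1}{240449}}{f{\left(l{\left(19,-21 \right)} \right)}} = - \frac{253757}{- \frac{283797}{7}} + \frac{\left(-288440\right) \frac{1}{240449}}{\left(-21\right) \frac{1}{-22 + \left(-21\right)^{2}}} = \left(-253757\right) \left(- \frac{7}{283797}\right) + \frac{\left(-288440\right) \frac{1}{240449}}{\left(-21\right) \frac{1}{-22 + 441}} = \frac{1776299}{283797} - \frac{288440}{240449 \left(- \frac{21}{419}\right)} = \frac{1776299}{283797} - - \frac{120856360}{5049429} = \frac{1776299}{283797} + \frac{120856360}{5049429} = \frac{14422656027397}{477670933971}$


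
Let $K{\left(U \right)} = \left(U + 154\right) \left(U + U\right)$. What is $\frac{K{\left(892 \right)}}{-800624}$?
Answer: $- \frac{116629}{50039} \approx -2.3308$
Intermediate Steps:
$K{\left(U \right)} = 2 U \left(154 + U\right)$ ($K{\left(U \right)} = \left(154 + U\right) 2 U = 2 U \left(154 + U\right)$)
$\frac{K{\left(892 \right)}}{-800624} = \frac{2 \cdot 892 \left(154 + 892\right)}{-800624} = 2 \cdot 892 \cdot 1046 \left(- \frac{1}{800624}\right) = 1866064 \left(- \frac{1}{800624}\right) = - \frac{116629}{50039}$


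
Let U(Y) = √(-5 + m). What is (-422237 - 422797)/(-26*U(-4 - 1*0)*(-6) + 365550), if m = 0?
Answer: -1716123215/742371801 + 3661814*I*√5/3711859005 ≈ -2.3117 + 0.0022059*I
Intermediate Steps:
U(Y) = I*√5 (U(Y) = √(-5 + 0) = √(-5) = I*√5)
(-422237 - 422797)/(-26*U(-4 - 1*0)*(-6) + 365550) = (-422237 - 422797)/(-26*I*√5*(-6) + 365550) = -845034/(-26*I*√5*(-6) + 365550) = -845034/(156*I*√5 + 365550) = -845034/(365550 + 156*I*√5)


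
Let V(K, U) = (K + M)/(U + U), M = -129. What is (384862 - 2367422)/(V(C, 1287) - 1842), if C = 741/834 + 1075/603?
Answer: 855454647864960/794825602267 ≈ 1076.3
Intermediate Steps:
C = 447791/167634 (C = 741*(1/834) + 1075*(1/603) = 247/278 + 1075/603 = 447791/167634 ≈ 2.6712)
V(K, U) = (-129 + K)/(2*U) (V(K, U) = (K - 129)/(U + U) = (-129 + K)/((2*U)) = (-129 + K)*(1/(2*U)) = (-129 + K)/(2*U))
(384862 - 2367422)/(V(C, 1287) - 1842) = (384862 - 2367422)/((1/2)*(-129 + 447791/167634)/1287 - 1842) = -1982560/((1/2)*(1/1287)*(-21176995/167634) - 1842) = -1982560/(-21176995/431489916 - 1842) = -1982560/(-794825602267/431489916) = -1982560*(-431489916/794825602267) = 855454647864960/794825602267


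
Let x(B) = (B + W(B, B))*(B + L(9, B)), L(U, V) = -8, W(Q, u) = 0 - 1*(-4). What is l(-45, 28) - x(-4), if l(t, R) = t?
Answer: -45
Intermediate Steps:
W(Q, u) = 4 (W(Q, u) = 0 + 4 = 4)
x(B) = (-8 + B)*(4 + B) (x(B) = (B + 4)*(B - 8) = (4 + B)*(-8 + B) = (-8 + B)*(4 + B))
l(-45, 28) - x(-4) = -45 - (-32 + (-4)² - 4*(-4)) = -45 - (-32 + 16 + 16) = -45 - 1*0 = -45 + 0 = -45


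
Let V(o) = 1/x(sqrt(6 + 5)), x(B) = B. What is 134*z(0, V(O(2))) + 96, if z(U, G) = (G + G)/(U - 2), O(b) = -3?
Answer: 96 - 134*sqrt(11)/11 ≈ 55.597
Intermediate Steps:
V(o) = sqrt(11)/11 (V(o) = 1/(sqrt(6 + 5)) = 1/(sqrt(11)) = sqrt(11)/11)
z(U, G) = 2*G/(-2 + U) (z(U, G) = (2*G)/(-2 + U) = 2*G/(-2 + U))
134*z(0, V(O(2))) + 96 = 134*(2*(sqrt(11)/11)/(-2 + 0)) + 96 = 134*(2*(sqrt(11)/11)/(-2)) + 96 = 134*(2*(sqrt(11)/11)*(-1/2)) + 96 = 134*(-sqrt(11)/11) + 96 = -134*sqrt(11)/11 + 96 = 96 - 134*sqrt(11)/11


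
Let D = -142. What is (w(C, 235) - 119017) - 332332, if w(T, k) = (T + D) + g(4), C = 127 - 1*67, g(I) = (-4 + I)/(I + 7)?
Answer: -451431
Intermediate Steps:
g(I) = (-4 + I)/(7 + I)
C = 60 (C = 127 - 67 = 60)
w(T, k) = -142 + T (w(T, k) = (T - 142) + (-4 + 4)/(7 + 4) = (-142 + T) + 0/11 = (-142 + T) + (1/11)*0 = (-142 + T) + 0 = -142 + T)
(w(C, 235) - 119017) - 332332 = ((-142 + 60) - 119017) - 332332 = (-82 - 119017) - 332332 = -119099 - 332332 = -451431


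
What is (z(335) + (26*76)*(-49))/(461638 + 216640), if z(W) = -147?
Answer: -96971/678278 ≈ -0.14297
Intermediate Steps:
(z(335) + (26*76)*(-49))/(461638 + 216640) = (-147 + (26*76)*(-49))/(461638 + 216640) = (-147 + 1976*(-49))/678278 = (-147 - 96824)*(1/678278) = -96971*1/678278 = -96971/678278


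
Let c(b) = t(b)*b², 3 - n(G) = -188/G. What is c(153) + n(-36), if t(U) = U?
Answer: 32234173/9 ≈ 3.5816e+6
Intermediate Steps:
n(G) = 3 + 188/G (n(G) = 3 - (-188)/G = 3 + 188/G)
c(b) = b³ (c(b) = b*b² = b³)
c(153) + n(-36) = 153³ + (3 + 188/(-36)) = 3581577 + (3 + 188*(-1/36)) = 3581577 + (3 - 47/9) = 3581577 - 20/9 = 32234173/9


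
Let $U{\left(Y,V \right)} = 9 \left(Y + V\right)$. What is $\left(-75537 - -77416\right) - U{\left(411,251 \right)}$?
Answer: $-4079$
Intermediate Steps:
$U{\left(Y,V \right)} = 9 V + 9 Y$ ($U{\left(Y,V \right)} = 9 \left(V + Y\right) = 9 V + 9 Y$)
$\left(-75537 - -77416\right) - U{\left(411,251 \right)} = \left(-75537 - -77416\right) - \left(9 \cdot 251 + 9 \cdot 411\right) = \left(-75537 + 77416\right) - \left(2259 + 3699\right) = 1879 - 5958 = -4079$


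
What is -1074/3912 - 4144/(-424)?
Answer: 328249/34556 ≈ 9.4990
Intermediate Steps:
-1074/3912 - 4144/(-424) = -1074*1/3912 - 4144*(-1/424) = -179/652 + 518/53 = 328249/34556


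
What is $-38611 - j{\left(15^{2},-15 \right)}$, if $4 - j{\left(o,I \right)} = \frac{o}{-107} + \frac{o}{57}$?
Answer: $- \frac{78500545}{2033} \approx -38613.0$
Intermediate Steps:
$j{\left(o,I \right)} = 4 - \frac{50 o}{6099}$ ($j{\left(o,I \right)} = 4 - \left(\frac{o}{-107} + \frac{o}{57}\right) = 4 - \left(o \left(- \frac{1}{107}\right) + o \frac{1}{57}\right) = 4 - \left(- \frac{o}{107} + \frac{o}{57}\right) = 4 - \frac{50 o}{6099}$)
$-38611 - j{\left(15^{2},-15 \right)} = -38611 - \left(4 - \frac{50 \cdot 15^{2}}{6099}\right) = -38611 - \left(4 - \frac{3750}{2033}\right) = -38611 - \frac{4382}{2033} = - \frac{78500545}{2033}$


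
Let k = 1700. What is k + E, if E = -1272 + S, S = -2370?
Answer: -1942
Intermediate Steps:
E = -3642 (E = -1272 - 2370 = -3642)
k + E = 1700 - 3642 = -1942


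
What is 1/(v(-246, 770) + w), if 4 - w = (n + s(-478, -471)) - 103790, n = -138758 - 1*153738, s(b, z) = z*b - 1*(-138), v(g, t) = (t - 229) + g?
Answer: 1/171309 ≈ 5.8374e-6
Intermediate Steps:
v(g, t) = -229 + g + t (v(g, t) = (-229 + t) + g = -229 + g + t)
s(b, z) = 138 + b*z (s(b, z) = b*z + 138 = 138 + b*z)
n = -292496 (n = -138758 - 153738 = -292496)
w = 171014 (w = 4 - ((-292496 + (138 - 478*(-471))) - 103790) = 4 - ((-292496 + (138 + 225138)) - 103790) = 4 - ((-292496 + 225276) - 103790) = 4 - (-67220 - 103790) = 4 - 1*(-171010) = 4 + 171010 = 171014)
1/(v(-246, 770) + w) = 1/((-229 - 246 + 770) + 171014) = 1/(295 + 171014) = 1/171309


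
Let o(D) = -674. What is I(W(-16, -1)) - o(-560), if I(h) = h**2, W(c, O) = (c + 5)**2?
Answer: 15315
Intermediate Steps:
W(c, O) = (5 + c)**2
I(W(-16, -1)) - o(-560) = ((5 - 16)**2)**2 - 1*(-674) = ((-11)**2)**2 + 674 = 121**2 + 674 = 14641 + 674 = 15315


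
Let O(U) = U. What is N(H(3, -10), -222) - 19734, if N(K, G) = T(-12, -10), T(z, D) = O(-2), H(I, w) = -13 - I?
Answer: -19736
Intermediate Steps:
T(z, D) = -2
N(K, G) = -2
N(H(3, -10), -222) - 19734 = -2 - 19734 = -19736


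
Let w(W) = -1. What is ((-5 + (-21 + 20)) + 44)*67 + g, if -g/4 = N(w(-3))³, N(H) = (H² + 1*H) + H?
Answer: 2550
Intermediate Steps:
N(H) = H² + 2*H (N(H) = (H² + H) + H = (H + H²) + H = H² + 2*H)
g = 4 (g = -4*(-(2 - 1)³) = -4*(-1*1)³ = -4*(-1)³ = -4*(-1) = 4)
((-5 + (-21 + 20)) + 44)*67 + g = ((-5 + (-21 + 20)) + 44)*67 + 4 = ((-5 - 1) + 44)*67 + 4 = (-6 + 44)*67 + 4 = 38*67 + 4 = 2546 + 4 = 2550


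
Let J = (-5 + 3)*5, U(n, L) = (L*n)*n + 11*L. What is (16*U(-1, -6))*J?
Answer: 11520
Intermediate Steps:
U(n, L) = 11*L + L*n² (U(n, L) = L*n² + 11*L = 11*L + L*n²)
J = -10 (J = -2*5 = -10)
(16*U(-1, -6))*J = (16*(-6*(11 + (-1)²)))*(-10) = (16*(-6*(11 + 1)))*(-10) = (16*(-6*12))*(-10) = (16*(-72))*(-10) = -1152*(-10) = 11520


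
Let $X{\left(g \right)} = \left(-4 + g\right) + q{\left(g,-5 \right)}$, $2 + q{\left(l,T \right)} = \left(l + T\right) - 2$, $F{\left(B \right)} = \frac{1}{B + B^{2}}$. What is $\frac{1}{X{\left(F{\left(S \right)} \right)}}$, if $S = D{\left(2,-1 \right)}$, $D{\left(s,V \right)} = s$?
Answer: $- \frac{3}{38} \approx -0.078947$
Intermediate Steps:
$S = 2$
$q{\left(l,T \right)} = -4 + T + l$ ($q{\left(l,T \right)} = -2 - \left(2 - T - l\right) = -2 + \left(-2 + T + l\right) = -4 + T + l$)
$X{\left(g \right)} = -13 + 2 g$ ($X{\left(g \right)} = \left(-4 + g\right) - \left(9 - g\right) = \left(-4 + g\right) + \left(-9 + g\right) = -13 + 2 g$)
$\frac{1}{X{\left(F{\left(S \right)} \right)}} = \frac{1}{-13 + 2 \frac{1}{2 \left(1 + 2\right)}} = \frac{1}{-13 + 2 \frac{1}{2 \cdot 3}} = \frac{1}{-13 + 2 \cdot \frac{1}{2} \cdot \frac{1}{3}} = \frac{1}{-13 + 2 \cdot \frac{1}{6}} = \frac{1}{-13 + \frac{1}{3}} = \frac{1}{- \frac{38}{3}} = - \frac{3}{38}$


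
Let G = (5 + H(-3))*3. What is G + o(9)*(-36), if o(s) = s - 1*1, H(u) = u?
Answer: -282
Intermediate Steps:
G = 6 (G = (5 - 3)*3 = 2*3 = 6)
o(s) = -1 + s (o(s) = s - 1 = -1 + s)
G + o(9)*(-36) = 6 + (-1 + 9)*(-36) = 6 + 8*(-36) = 6 - 288 = -282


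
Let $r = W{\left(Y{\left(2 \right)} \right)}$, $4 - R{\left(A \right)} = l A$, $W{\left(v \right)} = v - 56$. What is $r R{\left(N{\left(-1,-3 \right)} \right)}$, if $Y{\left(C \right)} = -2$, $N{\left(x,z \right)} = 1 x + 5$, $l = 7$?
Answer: $1392$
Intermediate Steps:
$N{\left(x,z \right)} = 5 + x$ ($N{\left(x,z \right)} = x + 5 = 5 + x$)
$W{\left(v \right)} = -56 + v$
$R{\left(A \right)} = 4 - 7 A$
$r = -58$ ($r = -56 - 2 = -58$)
$r R{\left(N{\left(-1,-3 \right)} \right)} = - 58 \left(4 - 7 \left(5 - 1\right)\right) = - 58 \left(4 - 28\right) = \left(-58\right) \left(-24\right) = 1392$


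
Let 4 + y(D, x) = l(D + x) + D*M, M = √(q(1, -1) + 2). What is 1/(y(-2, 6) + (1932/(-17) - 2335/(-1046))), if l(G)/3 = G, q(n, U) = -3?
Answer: -32699693222/3382895242337 + 632399048*I/3382895242337 ≈ -0.0096662 + 0.00018694*I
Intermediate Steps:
l(G) = 3*G
M = I (M = √(-3 + 2) = √(-1) = I ≈ 1.0*I)
y(D, x) = -4 + 3*D + 3*x + I*D (y(D, x) = -4 + (3*(D + x) + D*I) = -4 + ((3*D + 3*x) + I*D) = -4 + (3*D + 3*x + I*D) = -4 + 3*D + 3*x + I*D)
1/(y(-2, 6) + (1932/(-17) - 2335/(-1046))) = 1/((-4 + 3*6 - 2*(3 + I)) + (1932/(-17) - 2335/(-1046))) = 1/((-4 + 18 + (-6 - 2*I)) + (1932*(-1/17) - 2335*(-1/1046))) = 1/((8 - 2*I) + (-1932/17 + 2335/1046)) = 1/((8 - 2*I) - 1981177/17782) = 1/(-1838921/17782 - 2*I) = 316199524*(-1838921/17782 + 2*I)/3382895242337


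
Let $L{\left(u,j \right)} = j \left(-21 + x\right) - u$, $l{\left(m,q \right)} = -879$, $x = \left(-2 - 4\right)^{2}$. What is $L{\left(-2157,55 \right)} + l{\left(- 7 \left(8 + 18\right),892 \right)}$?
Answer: $2103$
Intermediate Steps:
$x = 36$ ($x = \left(-6\right)^{2} = 36$)
$L{\left(u,j \right)} = - u + 15 j$ ($L{\left(u,j \right)} = j \left(-21 + 36\right) - u = j 15 - u = 15 j - u = - u + 15 j$)
$L{\left(-2157,55 \right)} + l{\left(- 7 \left(8 + 18\right),892 \right)} = \left(\left(-1\right) \left(-2157\right) + 15 \cdot 55\right) - 879 = \left(2157 + 825\right) - 879 = 2982 - 879 = 2103$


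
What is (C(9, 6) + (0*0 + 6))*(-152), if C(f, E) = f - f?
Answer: -912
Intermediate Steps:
C(f, E) = 0
(C(9, 6) + (0*0 + 6))*(-152) = (0 + (0*0 + 6))*(-152) = (0 + (0 + 6))*(-152) = (0 + 6)*(-152) = 6*(-152) = -912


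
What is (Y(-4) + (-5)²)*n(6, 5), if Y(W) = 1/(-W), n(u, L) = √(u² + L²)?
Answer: 101*√61/4 ≈ 197.21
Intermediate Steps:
n(u, L) = √(L² + u²)
Y(W) = -1/W
(Y(-4) + (-5)²)*n(6, 5) = (-1/(-4) + (-5)²)*√(5² + 6²) = (-1*(-¼) + 25)*√(25 + 36) = (¼ + 25)*√61 = 101*√61/4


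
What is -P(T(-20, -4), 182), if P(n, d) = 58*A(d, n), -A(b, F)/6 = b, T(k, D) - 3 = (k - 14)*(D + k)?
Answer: 63336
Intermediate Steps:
T(k, D) = 3 + (-14 + k)*(D + k) (T(k, D) = 3 + (k - 14)*(D + k) = 3 + (-14 + k)*(D + k))
A(b, F) = -6*b
P(n, d) = -348*d (P(n, d) = 58*(-6*d) = -348*d)
-P(T(-20, -4), 182) = -(-348)*182 = -1*(-63336) = 63336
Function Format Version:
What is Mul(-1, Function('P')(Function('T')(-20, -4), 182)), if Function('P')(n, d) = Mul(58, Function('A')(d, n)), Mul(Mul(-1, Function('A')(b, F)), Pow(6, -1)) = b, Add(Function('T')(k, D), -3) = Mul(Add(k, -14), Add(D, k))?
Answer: 63336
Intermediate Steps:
Function('T')(k, D) = Add(3, Mul(Add(-14, k), Add(D, k))) (Function('T')(k, D) = Add(3, Mul(Add(k, -14), Add(D, k))) = Add(3, Mul(Add(-14, k), Add(D, k))))
Function('A')(b, F) = Mul(-6, b)
Function('P')(n, d) = Mul(-348, d) (Function('P')(n, d) = Mul(58, Mul(-6, d)) = Mul(-348, d))
Mul(-1, Function('P')(Function('T')(-20, -4), 182)) = Mul(-1, Mul(-348, 182)) = Mul(-1, -63336) = 63336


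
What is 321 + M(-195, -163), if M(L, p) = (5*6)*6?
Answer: 501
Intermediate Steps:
M(L, p) = 180 (M(L, p) = 30*6 = 180)
321 + M(-195, -163) = 321 + 180 = 501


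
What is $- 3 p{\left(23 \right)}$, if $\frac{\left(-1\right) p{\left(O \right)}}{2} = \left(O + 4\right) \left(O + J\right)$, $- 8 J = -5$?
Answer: $\frac{15309}{4} \approx 3827.3$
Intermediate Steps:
$J = \frac{5}{8}$ ($J = \left(- \frac{1}{8}\right) \left(-5\right) = \frac{5}{8} \approx 0.625$)
$p{\left(O \right)} = - 2 \left(4 + O\right) \left(\frac{5}{8} + O\right)$ ($p{\left(O \right)} = - 2 \left(O + 4\right) \left(O + \frac{5}{8}\right) = - 2 \left(4 + O\right) \left(\frac{5}{8} + O\right)$)
$- 3 p{\left(23 \right)} = - 3 \left(-5 - 2 \cdot 23^{2} - \frac{851}{4}\right) = - 3 \left(-5 - 1058 - \frac{851}{4}\right) = \left(-3\right) \left(- \frac{5103}{4}\right) = \frac{15309}{4}$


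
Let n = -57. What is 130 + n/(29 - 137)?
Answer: 4699/36 ≈ 130.53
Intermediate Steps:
130 + n/(29 - 137) = 130 - 57/(29 - 137) = 130 - 57/(-108) = 130 - 57*(-1/108) = 130 + 19/36 = 4699/36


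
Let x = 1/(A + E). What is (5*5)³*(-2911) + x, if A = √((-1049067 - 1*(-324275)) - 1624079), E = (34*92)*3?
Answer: (-45484375*√2348871 + 426825374999*I)/(√2348871 - 9384*I) ≈ -4.5484e+7 - 0.0039063*I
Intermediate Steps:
E = 9384 (E = 3128*3 = 9384)
A = I*√2348871 (A = √((-1049067 + 324275) - 1624079) = √(-724792 - 1624079) = √(-2348871) = I*√2348871 ≈ 1532.6*I)
x = 1/(9384 + I*√2348871) (x = 1/(I*√2348871 + 9384) = 1/(9384 + I*√2348871) ≈ 0.0001038 - 1.6952e-5*I)
(5*5)³*(-2911) + x = (5*5)³*(-2911) + (3128/30136109 - I*√2348871/90408327) = 25³*(-2911) + (3128/30136109 - I*√2348871/90408327) = 15625*(-2911) + (3128/30136109 - I*√2348871/90408327) = -45484375 + (3128/30136109 - I*√2348871/90408327) = -1370722082793747/30136109 - I*√2348871/90408327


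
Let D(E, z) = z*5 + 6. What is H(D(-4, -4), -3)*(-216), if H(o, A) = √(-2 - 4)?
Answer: -216*I*√6 ≈ -529.09*I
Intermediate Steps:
D(E, z) = 6 + 5*z (D(E, z) = 5*z + 6 = 6 + 5*z)
H(o, A) = I*√6 (H(o, A) = √(-6) = I*√6)
H(D(-4, -4), -3)*(-216) = (I*√6)*(-216) = -216*I*√6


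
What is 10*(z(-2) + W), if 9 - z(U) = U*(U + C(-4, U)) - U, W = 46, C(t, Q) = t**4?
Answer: 5610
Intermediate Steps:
z(U) = 9 + U - U*(256 + U) (z(U) = 9 - (U*(U + (-4)**4) - U) = 9 - (U*(U + 256) - U) = 9 - (U*(256 + U) - U) = 9 - (-U + U*(256 + U)) = 9 + (U - U*(256 + U)) = 9 + U - U*(256 + U))
10*(z(-2) + W) = 10*((9 - 1*(-2)**2 - 255*(-2)) + 46) = 10*((9 - 1*4 + 510) + 46) = 10*((9 - 4 + 510) + 46) = 10*(515 + 46) = 10*561 = 5610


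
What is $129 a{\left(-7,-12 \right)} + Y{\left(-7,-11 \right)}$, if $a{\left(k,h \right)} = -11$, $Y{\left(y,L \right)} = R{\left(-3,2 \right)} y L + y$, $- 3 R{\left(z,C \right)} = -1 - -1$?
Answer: $-1426$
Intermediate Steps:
$R{\left(z,C \right)} = 0$ ($R{\left(z,C \right)} = - \frac{-1 - -1}{3} = - \frac{-1 + 1}{3} = \left(- \frac{1}{3}\right) 0 = 0$)
$Y{\left(y,L \right)} = y$ ($Y{\left(y,L \right)} = 0 y L + y = 0 L + y = 0 + y = y$)
$129 a{\left(-7,-12 \right)} + Y{\left(-7,-11 \right)} = 129 \left(-11\right) - 7 = -1419 - 7 = -1426$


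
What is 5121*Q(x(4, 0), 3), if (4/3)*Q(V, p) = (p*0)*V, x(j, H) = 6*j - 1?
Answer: 0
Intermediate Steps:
x(j, H) = -1 + 6*j
Q(V, p) = 0 (Q(V, p) = 3*((p*0)*V)/4 = 3*(0*V)/4 = (¾)*0 = 0)
5121*Q(x(4, 0), 3) = 5121*0 = 0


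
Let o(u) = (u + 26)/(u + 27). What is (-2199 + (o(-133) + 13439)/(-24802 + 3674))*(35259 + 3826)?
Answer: -192541882194205/2239568 ≈ -8.5973e+7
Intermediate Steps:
o(u) = (26 + u)/(27 + u)
(-2199 + (o(-133) + 13439)/(-24802 + 3674))*(35259 + 3826) = (-2199 + ((26 - 133)/(27 - 133) + 13439)/(-24802 + 3674))*(35259 + 3826) = (-2199 + (-107/(-106) + 13439)/(-21128))*39085 = (-2199 + (-1/106*(-107) + 13439)*(-1/21128))*39085 = (-2199 + (107/106 + 13439)*(-1/21128))*39085 = (-2199 + (1424641/106)*(-1/21128))*39085 = (-2199 - 1424641/2239568)*39085 = -4926234673/2239568*39085 = -192541882194205/2239568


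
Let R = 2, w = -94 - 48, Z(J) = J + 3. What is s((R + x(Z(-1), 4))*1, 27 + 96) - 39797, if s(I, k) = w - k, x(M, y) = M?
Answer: -40062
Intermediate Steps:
Z(J) = 3 + J
w = -142
s(I, k) = -142 - k
s((R + x(Z(-1), 4))*1, 27 + 96) - 39797 = (-142 - (27 + 96)) - 39797 = (-142 - 1*123) - 39797 = (-142 - 123) - 39797 = -265 - 39797 = -40062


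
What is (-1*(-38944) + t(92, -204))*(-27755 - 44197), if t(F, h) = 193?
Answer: -2815985424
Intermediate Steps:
(-1*(-38944) + t(92, -204))*(-27755 - 44197) = (-1*(-38944) + 193)*(-27755 - 44197) = (38944 + 193)*(-71952) = 39137*(-71952) = -2815985424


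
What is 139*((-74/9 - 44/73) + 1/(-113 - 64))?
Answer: -47579839/38763 ≈ -1227.5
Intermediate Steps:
139*((-74/9 - 44/73) + 1/(-113 - 64)) = 139*((-74*⅑ - 44*1/73) + 1/(-177)) = 139*((-74/9 - 44/73) - 1/177) = 139*(-5798/657 - 1/177) = 139*(-342301/38763) = -47579839/38763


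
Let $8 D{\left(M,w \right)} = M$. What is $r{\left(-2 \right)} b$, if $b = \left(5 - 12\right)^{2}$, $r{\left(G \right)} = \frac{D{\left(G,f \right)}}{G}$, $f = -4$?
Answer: $\frac{49}{8} \approx 6.125$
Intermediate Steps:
$D{\left(M,w \right)} = \frac{M}{8}$
$r{\left(G \right)} = \frac{1}{8}$ ($r{\left(G \right)} = \frac{\frac{1}{8} G}{G} = \frac{1}{8}$)
$b = 49$ ($b = \left(-7\right)^{2} = 49$)
$r{\left(-2 \right)} b = \frac{1}{8} \cdot 49 = \frac{49}{8}$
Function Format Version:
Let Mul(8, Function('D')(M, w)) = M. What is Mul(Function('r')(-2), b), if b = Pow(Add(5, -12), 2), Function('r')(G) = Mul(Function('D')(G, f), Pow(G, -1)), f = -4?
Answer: Rational(49, 8) ≈ 6.1250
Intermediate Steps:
Function('D')(M, w) = Mul(Rational(1, 8), M)
Function('r')(G) = Rational(1, 8) (Function('r')(G) = Mul(Mul(Rational(1, 8), G), Pow(G, -1)) = Rational(1, 8))
b = 49 (b = Pow(-7, 2) = 49)
Mul(Function('r')(-2), b) = Mul(Rational(1, 8), 49) = Rational(49, 8)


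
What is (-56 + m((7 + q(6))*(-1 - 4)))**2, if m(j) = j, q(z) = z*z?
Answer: 73441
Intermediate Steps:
q(z) = z**2
(-56 + m((7 + q(6))*(-1 - 4)))**2 = (-56 + (7 + 6**2)*(-1 - 4))**2 = (-56 + (7 + 36)*(-5))**2 = (-56 + 43*(-5))**2 = (-56 - 215)**2 = (-271)**2 = 73441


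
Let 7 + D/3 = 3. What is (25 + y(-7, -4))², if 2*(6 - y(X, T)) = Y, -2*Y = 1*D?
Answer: 784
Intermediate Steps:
D = -12 (D = -21 + 3*3 = -21 + 9 = -12)
Y = 6 (Y = -(-12)/2 = -½*(-12) = 6)
y(X, T) = 3 (y(X, T) = 6 - ½*6 = 6 - 3 = 3)
(25 + y(-7, -4))² = (25 + 3)² = 28² = 784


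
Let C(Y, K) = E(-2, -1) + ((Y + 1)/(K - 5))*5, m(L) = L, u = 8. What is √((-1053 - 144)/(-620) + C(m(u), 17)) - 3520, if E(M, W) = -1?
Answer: -3520 + √449810/310 ≈ -3517.8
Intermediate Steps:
C(Y, K) = -1 + 5*(1 + Y)/(-5 + K) (C(Y, K) = -1 + ((Y + 1)/(K - 5))*5 = -1 + ((1 + Y)/(-5 + K))*5 = -1 + 5*(1 + Y)/(-5 + K))
√((-1053 - 144)/(-620) + C(m(u), 17)) - 3520 = √((-1053 - 144)/(-620) + (10 - 1*17 + 5*8)/(-5 + 17)) - 3520 = √(-1197*(-1/620) + (10 - 17 + 40)/12) - 3520 = √(1197/620 + (1/12)*33) - 3520 = √(1197/620 + 11/4) - 3520 = √(1451/310) - 3520 = √449810/310 - 3520 = -3520 + √449810/310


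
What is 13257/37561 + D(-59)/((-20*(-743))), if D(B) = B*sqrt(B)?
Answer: 13257/37561 - 59*I*sqrt(59)/14860 ≈ 0.35295 - 0.030497*I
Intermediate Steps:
D(B) = B**(3/2)
13257/37561 + D(-59)/((-20*(-743))) = 13257/37561 + (-59)**(3/2)/((-20*(-743))) = 13257*(1/37561) - 59*I*sqrt(59)/14860 = 13257/37561 - 59*I*sqrt(59)*(1/14860) = 13257/37561 - 59*I*sqrt(59)/14860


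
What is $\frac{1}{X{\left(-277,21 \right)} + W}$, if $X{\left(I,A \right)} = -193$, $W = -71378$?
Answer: $- \frac{1}{71571} \approx -1.3972 \cdot 10^{-5}$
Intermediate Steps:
$\frac{1}{X{\left(-277,21 \right)} + W} = \frac{1}{-193 - 71378} = \frac{1}{-71571} = - \frac{1}{71571}$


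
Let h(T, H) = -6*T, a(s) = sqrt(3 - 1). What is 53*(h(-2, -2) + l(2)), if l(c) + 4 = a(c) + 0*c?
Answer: 424 + 53*sqrt(2) ≈ 498.95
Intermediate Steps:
a(s) = sqrt(2)
l(c) = -4 + sqrt(2) (l(c) = -4 + (sqrt(2) + 0*c) = -4 + (sqrt(2) + 0) = -4 + sqrt(2))
53*(h(-2, -2) + l(2)) = 53*(-6*(-2) + (-4 + sqrt(2))) = 53*(12 + (-4 + sqrt(2))) = 53*(8 + sqrt(2)) = 424 + 53*sqrt(2)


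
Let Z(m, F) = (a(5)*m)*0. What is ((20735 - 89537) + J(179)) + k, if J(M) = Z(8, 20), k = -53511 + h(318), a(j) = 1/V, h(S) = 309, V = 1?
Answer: -122004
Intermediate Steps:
a(j) = 1 (a(j) = 1/1 = 1)
k = -53202 (k = -53511 + 309 = -53202)
Z(m, F) = 0 (Z(m, F) = (1*m)*0 = m*0 = 0)
J(M) = 0
((20735 - 89537) + J(179)) + k = ((20735 - 89537) + 0) - 53202 = (-68802 + 0) - 53202 = -68802 - 53202 = -122004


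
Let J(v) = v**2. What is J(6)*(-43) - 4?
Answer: -1552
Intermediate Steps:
J(6)*(-43) - 4 = 6**2*(-43) - 4 = 36*(-43) - 4 = -1548 - 4 = -1552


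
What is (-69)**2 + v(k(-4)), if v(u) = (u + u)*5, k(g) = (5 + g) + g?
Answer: 4731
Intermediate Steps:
k(g) = 5 + 2*g
v(u) = 10*u (v(u) = (2*u)*5 = 10*u)
(-69)**2 + v(k(-4)) = (-69)**2 + 10*(5 + 2*(-4)) = 4761 + 10*(5 - 8) = 4761 + 10*(-3) = 4761 - 30 = 4731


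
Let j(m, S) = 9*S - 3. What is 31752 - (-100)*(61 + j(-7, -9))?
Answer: 29452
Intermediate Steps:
j(m, S) = -3 + 9*S
31752 - (-100)*(61 + j(-7, -9)) = 31752 - (-100)*(61 + (-3 + 9*(-9))) = 31752 - (-100)*(61 + (-3 - 81)) = 31752 - (-100)*(61 - 84) = 31752 - (-100)*(-23) = 31752 - 1*2300 = 31752 - 2300 = 29452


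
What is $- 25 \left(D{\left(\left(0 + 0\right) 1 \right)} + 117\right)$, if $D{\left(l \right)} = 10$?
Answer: $-3175$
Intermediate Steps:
$- 25 \left(D{\left(\left(0 + 0\right) 1 \right)} + 117\right) = - 25 \left(10 + 117\right) = \left(-25\right) 127 = -3175$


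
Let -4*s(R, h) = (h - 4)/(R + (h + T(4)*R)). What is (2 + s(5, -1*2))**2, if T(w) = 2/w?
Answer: 625/121 ≈ 5.1653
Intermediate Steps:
s(R, h) = -(-4 + h)/(4*(h + 3*R/2)) (s(R, h) = -(h - 4)/(4*(R + (h + (2/4)*R))) = -(-4 + h)/(4*(R + (h + (2*(1/4))*R))) = -(-4 + h)/(4*(R + (h + R/2))) = -(-4 + h)/(4*(h + 3*R/2)))
(2 + s(5, -1*2))**2 = (2 + (4 - (-1)*2)/(2*(2*(-1*2) + 3*5)))**2 = (2 + (4 - 1*(-2))/(2*(2*(-2) + 15)))**2 = (2 + (4 + 2)/(2*(-4 + 15)))**2 = (2 + (1/2)*6/11)**2 = (2 + (1/2)*(1/11)*6)**2 = (2 + 3/11)**2 = (25/11)**2 = 625/121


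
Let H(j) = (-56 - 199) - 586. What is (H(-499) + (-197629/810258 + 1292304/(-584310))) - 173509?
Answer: -13757624911494737/78906975330 ≈ -1.7435e+5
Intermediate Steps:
H(j) = -841 (H(j) = -255 - 586 = -841)
(H(-499) + (-197629/810258 + 1292304/(-584310))) - 173509 = (-841 + (-197629/810258 + 1292304/(-584310))) - 173509 = (-841 + (-197629*1/810258 + 1292304*(-1/584310))) - 173509 = (-841 + (-197629/810258 - 215384/97385)) - 173509 = (-841 - 193762709237/78906975330) - 173509 = -66554528961767/78906975330 - 173509 = -13757624911494737/78906975330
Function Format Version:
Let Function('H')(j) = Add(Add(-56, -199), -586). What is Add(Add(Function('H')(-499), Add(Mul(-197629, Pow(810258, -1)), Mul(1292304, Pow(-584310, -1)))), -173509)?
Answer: Rational(-13757624911494737, 78906975330) ≈ -1.7435e+5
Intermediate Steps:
Function('H')(j) = -841 (Function('H')(j) = Add(-255, -586) = -841)
Add(Add(Function('H')(-499), Add(Mul(-197629, Pow(810258, -1)), Mul(1292304, Pow(-584310, -1)))), -173509) = Add(Add(-841, Add(Mul(-197629, Pow(810258, -1)), Mul(1292304, Pow(-584310, -1)))), -173509) = Add(Add(-841, Add(Mul(-197629, Rational(1, 810258)), Mul(1292304, Rational(-1, 584310)))), -173509) = Add(Add(-841, Add(Rational(-197629, 810258), Rational(-215384, 97385))), -173509) = Add(Add(-841, Rational(-193762709237, 78906975330)), -173509) = Add(Rational(-66554528961767, 78906975330), -173509) = Rational(-13757624911494737, 78906975330)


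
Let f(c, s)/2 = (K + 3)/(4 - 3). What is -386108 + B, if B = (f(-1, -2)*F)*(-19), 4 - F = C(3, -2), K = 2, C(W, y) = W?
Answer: -386298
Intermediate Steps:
F = 1 (F = 4 - 1*3 = 4 - 3 = 1)
f(c, s) = 10 (f(c, s) = 2*((2 + 3)/(4 - 3)) = 2*(5/1) = 2*(5*1) = 2*5 = 10)
B = -190 (B = (10*1)*(-19) = 10*(-19) = -190)
-386108 + B = -386108 - 190 = -386298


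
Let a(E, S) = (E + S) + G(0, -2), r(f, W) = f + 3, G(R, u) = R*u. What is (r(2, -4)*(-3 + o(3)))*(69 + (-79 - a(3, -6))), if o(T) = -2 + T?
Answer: 70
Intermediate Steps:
r(f, W) = 3 + f
a(E, S) = E + S (a(E, S) = (E + S) + 0*(-2) = (E + S) + 0 = E + S)
(r(2, -4)*(-3 + o(3)))*(69 + (-79 - a(3, -6))) = ((3 + 2)*(-3 + (-2 + 3)))*(69 + (-79 - (3 - 6))) = (5*(-3 + 1))*(69 + (-79 - 1*(-3))) = (5*(-2))*(69 + (-79 + 3)) = -10*(69 - 76) = -10*(-7) = 70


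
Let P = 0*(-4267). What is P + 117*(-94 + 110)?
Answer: 1872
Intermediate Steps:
P = 0
P + 117*(-94 + 110) = 0 + 117*(-94 + 110) = 0 + 117*16 = 0 + 1872 = 1872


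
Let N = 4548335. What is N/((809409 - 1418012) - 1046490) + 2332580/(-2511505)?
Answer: -277887325893/75577715363 ≈ -3.6768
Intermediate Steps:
N/((809409 - 1418012) - 1046490) + 2332580/(-2511505) = 4548335/((809409 - 1418012) - 1046490) + 2332580/(-2511505) = 4548335/(-608603 - 1046490) + 2332580*(-1/2511505) = 4548335/(-1655093) - 466516/502301 = 4548335*(-1/1655093) - 466516/502301 = -413485/150463 - 466516/502301 = -277887325893/75577715363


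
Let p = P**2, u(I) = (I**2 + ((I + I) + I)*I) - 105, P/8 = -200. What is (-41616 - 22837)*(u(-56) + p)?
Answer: -165801410867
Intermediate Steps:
P = -1600 (P = 8*(-200) = -1600)
u(I) = -105 + 4*I**2 (u(I) = (I**2 + (2*I + I)*I) - 105 = (I**2 + (3*I)*I) - 105 = (I**2 + 3*I**2) - 105 = 4*I**2 - 105 = -105 + 4*I**2)
p = 2560000 (p = (-1600)**2 = 2560000)
(-41616 - 22837)*(u(-56) + p) = (-41616 - 22837)*((-105 + 4*(-56)**2) + 2560000) = -64453*((-105 + 4*3136) + 2560000) = -64453*((-105 + 12544) + 2560000) = -64453*(12439 + 2560000) = -64453*2572439 = -165801410867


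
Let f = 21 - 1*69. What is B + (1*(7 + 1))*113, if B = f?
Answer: 856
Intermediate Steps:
f = -48 (f = 21 - 69 = -48)
B = -48
B + (1*(7 + 1))*113 = -48 + (1*(7 + 1))*113 = -48 + (1*8)*113 = -48 + 8*113 = -48 + 904 = 856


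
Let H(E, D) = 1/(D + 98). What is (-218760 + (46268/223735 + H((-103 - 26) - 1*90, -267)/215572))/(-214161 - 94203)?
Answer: 1783119658517833511/2513487064197192720 ≈ 0.70942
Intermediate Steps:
H(E, D) = 1/(98 + D)
(-218760 + (46268/223735 + H((-103 - 26) - 1*90, -267)/215572))/(-214161 - 94203) = (-218760 + (46268/223735 + 1/((98 - 267)*215572)))/(-214161 - 94203) = (-218760 + (46268*(1/223735) + (1/215572)/(-169)))/(-308364) = (-218760 + (46268/223735 - 1/169*1/215572))*(-1/308364) = (-218760 + (46268/223735 - 1/36431668))*(-1/308364) = (-218760 + 1685620191289/8151039239980)*(-1/308364) = -1783119658517833511/8151039239980*(-1/308364) = 1783119658517833511/2513487064197192720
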